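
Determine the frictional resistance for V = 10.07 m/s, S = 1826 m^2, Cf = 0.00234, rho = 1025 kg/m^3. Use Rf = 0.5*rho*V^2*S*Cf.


Formula: Rf = 0.5 * rho * V^2 * S * Cf
Step 1 — V^2 = 10.07^2 = 101.4049
Step 2 — 0.5 * rho * V^2 = 0.5 * 1025 * 101.4049 = 51970.01125
Step 3 — Rf = 51970.01125 * 1826 * 0.00234 ≈ 222060 N (5 s.f.)

222060 N


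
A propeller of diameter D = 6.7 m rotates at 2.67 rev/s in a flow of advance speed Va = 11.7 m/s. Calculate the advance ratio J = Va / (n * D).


Formula: J = Va / (n * D)
Step 1 — n * D = 2.67 * 6.7 = 17.889
Step 2 — J = 11.7 / 17.889 ≈ 0.65403 (5 s.f.)

0.65403


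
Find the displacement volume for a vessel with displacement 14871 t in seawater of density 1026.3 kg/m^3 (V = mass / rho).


Formula: V = mass / rho
Step 1 — convert tonnes to kg: 14871 t * 1000 = 14871000 kg
Step 2 — V = 14871000 / 1026.3 ≈ 14490 m^3 (5 s.f.)

14490 m^3


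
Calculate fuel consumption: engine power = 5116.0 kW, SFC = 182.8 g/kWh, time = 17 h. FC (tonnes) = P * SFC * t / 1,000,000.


Formula: FC (tonnes) = P * SFC * t / 1,000,000
Step 1 — P * SFC * t = 5116.0 * 182.8 * 17 = 15898481.6 g
Step 2 — FC (tonnes) = 15898481.6 / 1,000,000 ≈ 15.898 tonnes (5 s.f.)

15.898 tonnes


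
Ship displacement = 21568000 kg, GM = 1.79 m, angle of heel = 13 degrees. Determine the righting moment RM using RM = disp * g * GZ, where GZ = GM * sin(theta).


Formula: GZ = GM * sin(theta); RM = disp * g * GZ
Step 1 — GZ = 1.79 * sin(13°) = 1.79 * 0.224951 = 0.402662 m
Step 2 — RM = 21568000 * 9.81 * 0.402662 ≈ 85196000 N·m (5 s.f.)

85196000 N·m


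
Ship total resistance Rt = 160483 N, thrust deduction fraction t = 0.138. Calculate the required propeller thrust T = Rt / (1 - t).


Formula: T = Rt / (1 - t)
Step 1 — (1 - t) = 1 - 0.138 = 0.862
Step 2 — T = 160483 / 0.862 ≈ 186180 N (5 s.f.)

186180 N


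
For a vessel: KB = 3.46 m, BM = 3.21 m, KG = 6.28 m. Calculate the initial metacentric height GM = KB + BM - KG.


Formula: GM = KB + BM - KG
Step 1 — KM = KB + BM = 3.46 + 3.21 = 6.67 m
Step 2 — GM = KM - KG = 6.67 - 6.28 = 0.39 m

0.39 m


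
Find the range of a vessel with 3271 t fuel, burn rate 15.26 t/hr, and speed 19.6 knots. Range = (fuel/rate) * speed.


Formula: endurance = fuel / rate; range = endurance * speed
Step 1 — endurance = 3271 / 15.26 = 214.3512 hours
Step 2 — range = 214.3512 * 19.6 ≈ 4201.3 nautical miles (5 s.f.)

4201.3 NM


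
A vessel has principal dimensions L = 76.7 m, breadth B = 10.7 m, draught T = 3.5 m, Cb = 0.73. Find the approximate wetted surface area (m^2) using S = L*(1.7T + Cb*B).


Formula: S = 1.7*L*T + V/T with V = Cb*L*B*T, i.e. S = L * (1.7*T + Cb*B)
Step 1 — 1.7*T = 1.7 * 3.5 = 5.95 m
Step 2 — Cb*B = 0.73 * 10.7 = 7.811 m
Step 3 — 1.7*T + Cb*B = 5.95 + 7.811 = 13.761 m
Step 4 — S = 76.7 * 13.761 ≈ 1055.5 m^2 (5 s.f.)

1055.5 m^2


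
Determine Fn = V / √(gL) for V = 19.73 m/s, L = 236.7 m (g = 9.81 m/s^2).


Formula: Fn = V / sqrt(g * L)
Step 1 — g * L = 9.81 * 236.7 = 2322.027
Step 2 — sqrt(g * L) = sqrt(2322.027) = 48.187415
Step 3 — Fn = 19.73 / 48.187415 ≈ 0.40944 (5 s.f.)

0.40944


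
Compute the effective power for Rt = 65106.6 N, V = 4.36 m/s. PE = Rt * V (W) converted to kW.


Formula: PE = Rt * V / 1000 (kW)
Step 1 — PE (W) = 65106.6 * 4.36 = 283864.776 W
Step 2 — PE (kW) = 283864.776 / 1000 ≈ 283.86 kW (5 s.f.)

283.86 kW


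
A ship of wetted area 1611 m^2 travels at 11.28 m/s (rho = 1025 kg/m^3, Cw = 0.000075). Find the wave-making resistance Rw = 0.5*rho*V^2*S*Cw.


Formula: Rw = 0.5 * rho * V^2 * S * Cw
Step 1 — V^2 = 11.28^2 = 127.2384
Step 2 — 0.5 * rho * V^2 = 0.5 * 1025 * 127.2384 = 65209.68
Step 3 — Rw = 65209.68 * 1611 * 0.000075 ≈ 7879.0 N (5 s.f.)

7879.0 N


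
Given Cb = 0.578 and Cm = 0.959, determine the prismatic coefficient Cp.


Formula: Cp = Cb / Cm
Substituting: Cp = 0.578 / 0.959
Result: Cp ≈ 0.60271 (5 s.f.)

0.60271


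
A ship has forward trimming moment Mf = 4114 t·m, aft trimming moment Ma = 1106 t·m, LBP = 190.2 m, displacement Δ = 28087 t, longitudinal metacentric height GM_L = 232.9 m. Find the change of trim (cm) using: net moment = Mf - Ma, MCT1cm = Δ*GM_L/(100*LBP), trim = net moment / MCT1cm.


Formula: net trimming moment = Mf - Ma; MCT1cm = Δ*GM_L/(100*LBP); trim = net moment / MCT1cm
Step 1 — net trimming moment = 4114 - 1106 = 3008 t·m
Step 2 — MCT1cm = 28087 * 232.9 / (100 * 190.2) = 343.9255 t·m/cm
Step 3 — trim = 3008 / 343.9255 ≈ 8.7461 cm (5 s.f.)

8.7461 cm


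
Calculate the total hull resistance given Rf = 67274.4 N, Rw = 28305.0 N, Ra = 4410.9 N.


Formula: Rt = Rf + Rw + Ra
Substituting: Rt = 67274.4 + 28305.0 + 4410.9
Result: Rt = 99990.3 N

99990.3 N


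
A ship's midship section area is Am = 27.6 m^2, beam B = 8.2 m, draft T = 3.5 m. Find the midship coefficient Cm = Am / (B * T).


Formula: Cm = Am / (B * T)
Step 1 — B * T = 8.2 * 3.5 = 28.7 m^2
Step 2 — Cm = 27.6 / 28.7 ≈ 0.96167 (5 s.f.)

0.96167


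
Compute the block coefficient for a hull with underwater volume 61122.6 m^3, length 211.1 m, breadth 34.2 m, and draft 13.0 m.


Formula: Cb = V / (L * B * T)
Step 1 — L * B * T = 211.1 * 34.2 * 13.0 = 93855.06 m^3
Step 2 — Cb = 61122.6 / 93855.06 ≈ 0.65124 (5 s.f.)

0.65124


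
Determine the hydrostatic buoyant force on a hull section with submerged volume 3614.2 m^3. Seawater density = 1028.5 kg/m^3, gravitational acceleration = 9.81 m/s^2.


Formula: Fb = rho * g * V
Substituting: Fb = 1028.5 * 9.81 * 3614.2
Intermediate: 1028.5 * 9.81 = 10089.585
Result: Fb = 10089.585 * 3614.2 ≈ 36466000 N (5 s.f.)

36466000 N


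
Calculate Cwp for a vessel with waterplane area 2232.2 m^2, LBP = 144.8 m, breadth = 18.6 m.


Formula: Cwp = Aw / (L * B)
Step 1 — L * B = 144.8 * 18.6 = 2693.28 m^2
Step 2 — Cwp = 2232.2 / 2693.28 ≈ 0.82880 (5 s.f.)

0.82880


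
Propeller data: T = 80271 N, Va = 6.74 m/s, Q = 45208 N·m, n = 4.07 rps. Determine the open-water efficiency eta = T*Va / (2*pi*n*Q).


Formula: eta = T * Va / (2 * pi * n * Q)
Step 1 — numerator = T * Va = 80271 * 6.74 = 541026.54
Step 2 — 2 * pi * n = 2 * pi * 4.07 = 25.572564
Step 3 — denominator = 25.572564 * 45208 = 1156084.47
Step 4 — eta = 541026.54 / 1156084.47 ≈ 0.46798 (5 s.f.)

0.46798


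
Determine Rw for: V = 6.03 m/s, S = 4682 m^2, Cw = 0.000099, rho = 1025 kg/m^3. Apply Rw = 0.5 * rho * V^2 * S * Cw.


Formula: Rw = 0.5 * rho * V^2 * S * Cw
Step 1 — V^2 = 6.03^2 = 36.3609
Step 2 — 0.5 * rho * V^2 = 0.5 * 1025 * 36.3609 = 18634.96125
Step 3 — Rw = 18634.96125 * 4682 * 0.000099 ≈ 8637.6 N (5 s.f.)

8637.6 N


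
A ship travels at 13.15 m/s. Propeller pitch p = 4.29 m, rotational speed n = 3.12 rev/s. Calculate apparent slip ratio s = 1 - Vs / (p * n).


Formula: s = 1 - Vs / (p * n)
Step 1 — p * n = 4.29 * 3.12 = 13.3848
Step 2 — Vs / (p*n) = 13.15 / 13.3848 = 0.982458 (6 d.p.)
Step 3 — s = 1 - 0.982458 = 0.017542

0.017542


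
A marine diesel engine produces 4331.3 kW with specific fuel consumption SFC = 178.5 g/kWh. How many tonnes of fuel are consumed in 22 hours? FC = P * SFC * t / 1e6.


Formula: FC (tonnes) = P * SFC * t / 1,000,000
Step 1 — P * SFC * t = 4331.3 * 178.5 * 22 = 17009015.1 g
Step 2 — FC (tonnes) = 17009015.1 / 1,000,000 ≈ 17.009 tonnes (5 s.f.)

17.009 tonnes


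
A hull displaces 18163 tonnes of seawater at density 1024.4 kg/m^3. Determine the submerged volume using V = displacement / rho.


Formula: V = mass / rho
Step 1 — convert tonnes to kg: 18163 t * 1000 = 18163000 kg
Step 2 — V = 18163000 / 1024.4 ≈ 17730 m^3 (5 s.f.)

17730 m^3


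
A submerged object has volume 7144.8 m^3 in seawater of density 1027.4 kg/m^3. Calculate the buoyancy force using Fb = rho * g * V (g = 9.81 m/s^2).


Formula: Fb = rho * g * V
Substituting: Fb = 1027.4 * 9.81 * 7144.8
Intermediate: 1027.4 * 9.81 = 10078.794
Result: Fb = 10078.794 * 7144.8 ≈ 72011000 N (5 s.f.)

72011000 N


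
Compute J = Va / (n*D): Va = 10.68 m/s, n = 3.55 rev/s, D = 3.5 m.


Formula: J = Va / (n * D)
Step 1 — n * D = 3.55 * 3.5 = 12.425
Step 2 — J = 10.68 / 12.425 ≈ 0.85956 (5 s.f.)

0.85956


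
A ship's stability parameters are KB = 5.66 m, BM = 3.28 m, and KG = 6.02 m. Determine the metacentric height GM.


Formula: GM = KB + BM - KG
Step 1 — KM = KB + BM = 5.66 + 3.28 = 8.94 m
Step 2 — GM = KM - KG = 8.94 - 6.02 = 2.92 m

2.92 m


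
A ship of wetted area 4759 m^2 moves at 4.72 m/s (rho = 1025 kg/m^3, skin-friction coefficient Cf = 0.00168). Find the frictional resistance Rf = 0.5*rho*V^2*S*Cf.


Formula: Rf = 0.5 * rho * V^2 * S * Cf
Step 1 — V^2 = 4.72^2 = 22.2784
Step 2 — 0.5 * rho * V^2 = 0.5 * 1025 * 22.2784 = 11417.68
Step 3 — Rf = 11417.68 * 4759 * 0.00168 ≈ 91286 N (5 s.f.)

91286 N


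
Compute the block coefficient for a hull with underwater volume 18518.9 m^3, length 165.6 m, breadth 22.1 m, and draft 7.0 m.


Formula: Cb = V / (L * B * T)
Step 1 — L * B * T = 165.6 * 22.1 * 7.0 = 25618.32 m^3
Step 2 — Cb = 18518.9 / 25618.32 ≈ 0.72288 (5 s.f.)

0.72288


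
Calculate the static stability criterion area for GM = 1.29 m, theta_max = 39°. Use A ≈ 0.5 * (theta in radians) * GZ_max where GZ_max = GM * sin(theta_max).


Formula: GZ_max = GM * sin(theta); Area = 0.5 * theta_rad * GZ_max
Step 1 — GZ_max = 1.29 * sin(39°) = 1.29 * 0.62932 = 0.811823 m
Step 2 — theta_rad = 39 * pi/180 = 0.680678 rad
Step 3 — Area = 0.5 * 0.680678 * 0.811823 ≈ 0.27630 m·rad (5 s.f.)

0.27630 m·rad


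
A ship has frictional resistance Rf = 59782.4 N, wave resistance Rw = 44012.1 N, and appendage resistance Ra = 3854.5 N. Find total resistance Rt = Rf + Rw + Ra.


Formula: Rt = Rf + Rw + Ra
Substituting: Rt = 59782.4 + 44012.1 + 3854.5
Result: Rt = 107649.0 N

107649.0 N


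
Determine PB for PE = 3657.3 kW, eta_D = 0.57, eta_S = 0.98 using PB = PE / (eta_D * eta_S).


Formula: PB = PE / (eta_D * eta_S)
Step 1 — combined efficiency = eta_D * eta_S = 0.57 * 0.98 = 0.5586
Step 2 — PB = 3657.3 / 0.5586 ≈ 6547.3 kW (5 s.f.)

6547.3 kW


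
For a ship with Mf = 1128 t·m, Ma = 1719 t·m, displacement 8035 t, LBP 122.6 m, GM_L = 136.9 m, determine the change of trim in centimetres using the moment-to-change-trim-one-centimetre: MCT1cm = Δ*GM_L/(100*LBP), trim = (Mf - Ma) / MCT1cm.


Formula: net trimming moment = Mf - Ma; MCT1cm = Δ*GM_L/(100*LBP); trim = net moment / MCT1cm
Step 1 — net trimming moment = 1128 - 1719 = -591 t·m
Step 2 — MCT1cm = 8035 * 136.9 / (100 * 122.6) = 89.722 t·m/cm
Step 3 — trim = -591 / 89.722 ≈ -6.5870 cm (5 s.f.)

-6.5870 cm


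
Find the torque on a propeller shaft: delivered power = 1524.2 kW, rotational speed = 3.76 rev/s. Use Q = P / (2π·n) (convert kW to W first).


Formula: Q = P_W / (2 * pi * n)
Step 1 — P_W = 1524.2 kW * 1000 = 1524200.0 W
Step 2 — 2 * pi * n = 2 * pi * 3.76 = 23.624777
Step 3 — Q = 1524200.0 / 23.624777 ≈ 64517 N·m (5 s.f.)

64517 N·m


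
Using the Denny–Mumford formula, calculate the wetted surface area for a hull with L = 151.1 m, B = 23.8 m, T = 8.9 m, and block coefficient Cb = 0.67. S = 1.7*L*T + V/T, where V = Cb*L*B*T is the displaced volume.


Formula: S = 1.7*L*T + V/T with V = Cb*L*B*T, i.e. S = L * (1.7*T + Cb*B)
Step 1 — 1.7*T = 1.7 * 8.9 = 15.13 m
Step 2 — Cb*B = 0.67 * 23.8 = 15.946 m
Step 3 — 1.7*T + Cb*B = 15.13 + 15.946 = 31.076 m
Step 4 — S = 151.1 * 31.076 ≈ 4695.6 m^2 (5 s.f.)

4695.6 m^2


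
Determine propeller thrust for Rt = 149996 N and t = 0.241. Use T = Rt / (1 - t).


Formula: T = Rt / (1 - t)
Step 1 — (1 - t) = 1 - 0.241 = 0.759
Step 2 — T = 149996 / 0.759 ≈ 197620 N (5 s.f.)

197620 N


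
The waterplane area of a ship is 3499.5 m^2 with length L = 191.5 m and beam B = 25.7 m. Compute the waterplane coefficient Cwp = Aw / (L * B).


Formula: Cwp = Aw / (L * B)
Step 1 — L * B = 191.5 * 25.7 = 4921.55 m^2
Step 2 — Cwp = 3499.5 / 4921.55 ≈ 0.71106 (5 s.f.)

0.71106


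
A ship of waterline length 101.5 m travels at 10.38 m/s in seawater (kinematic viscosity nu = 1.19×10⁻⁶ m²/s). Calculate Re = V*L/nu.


Formula: Re = V * L / nu
Step 1 — V * L = 10.38 * 101.5 = 1053.57 m^2/s
Step 2 — Re = 1053.57 / 1.19e-6 = 8.85e+08

8.85e+08


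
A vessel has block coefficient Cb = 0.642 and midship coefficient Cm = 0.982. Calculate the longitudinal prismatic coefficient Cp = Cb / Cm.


Formula: Cp = Cb / Cm
Substituting: Cp = 0.642 / 0.982
Result: Cp ≈ 0.65377 (5 s.f.)

0.65377


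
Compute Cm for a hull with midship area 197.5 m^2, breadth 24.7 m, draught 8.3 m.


Formula: Cm = Am / (B * T)
Step 1 — B * T = 24.7 * 8.3 = 205.01 m^2
Step 2 — Cm = 197.5 / 205.01 ≈ 0.96337 (5 s.f.)

0.96337


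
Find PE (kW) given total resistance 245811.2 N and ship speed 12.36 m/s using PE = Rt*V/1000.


Formula: PE = Rt * V / 1000 (kW)
Step 1 — PE (W) = 245811.2 * 12.36 = 3038226.432 W
Step 2 — PE (kW) = 3038226.432 / 1000 ≈ 3038.2 kW (5 s.f.)

3038.2 kW


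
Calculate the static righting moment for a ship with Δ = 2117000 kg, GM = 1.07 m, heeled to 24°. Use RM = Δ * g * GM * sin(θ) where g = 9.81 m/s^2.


Formula: GZ = GM * sin(theta); RM = disp * g * GZ
Step 1 — GZ = 1.07 * sin(24°) = 1.07 * 0.406737 = 0.435209 m
Step 2 — RM = 2117000 * 9.81 * 0.435209 ≈ 9038300 N·m (5 s.f.)

9038300 N·m


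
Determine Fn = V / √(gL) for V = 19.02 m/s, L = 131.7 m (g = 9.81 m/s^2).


Formula: Fn = V / sqrt(g * L)
Step 1 — g * L = 9.81 * 131.7 = 1291.977
Step 2 — sqrt(g * L) = sqrt(1291.977) = 35.944082
Step 3 — Fn = 19.02 / 35.944082 ≈ 0.52916 (5 s.f.)

0.52916


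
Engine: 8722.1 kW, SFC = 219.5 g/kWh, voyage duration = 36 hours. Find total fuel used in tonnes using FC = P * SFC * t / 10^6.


Formula: FC (tonnes) = P * SFC * t / 1,000,000
Step 1 — P * SFC * t = 8722.1 * 219.5 * 36 = 68922034.2 g
Step 2 — FC (tonnes) = 68922034.2 / 1,000,000 ≈ 68.922 tonnes (5 s.f.)

68.922 tonnes


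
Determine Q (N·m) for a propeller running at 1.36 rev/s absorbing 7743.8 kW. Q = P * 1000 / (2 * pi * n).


Formula: Q = P_W / (2 * pi * n)
Step 1 — P_W = 7743.8 kW * 1000 = 7743800.0 W
Step 2 — 2 * pi * n = 2 * pi * 1.36 = 8.545132
Step 3 — Q = 7743800.0 / 8.545132 ≈ 906220 N·m (5 s.f.)

906220 N·m


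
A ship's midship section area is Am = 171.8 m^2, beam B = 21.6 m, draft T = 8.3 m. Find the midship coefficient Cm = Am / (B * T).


Formula: Cm = Am / (B * T)
Step 1 — B * T = 21.6 * 8.3 = 179.28 m^2
Step 2 — Cm = 171.8 / 179.28 ≈ 0.95828 (5 s.f.)

0.95828


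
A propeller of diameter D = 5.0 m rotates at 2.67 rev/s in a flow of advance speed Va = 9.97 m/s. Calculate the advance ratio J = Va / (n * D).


Formula: J = Va / (n * D)
Step 1 — n * D = 2.67 * 5.0 = 13.35
Step 2 — J = 9.97 / 13.35 ≈ 0.74682 (5 s.f.)

0.74682


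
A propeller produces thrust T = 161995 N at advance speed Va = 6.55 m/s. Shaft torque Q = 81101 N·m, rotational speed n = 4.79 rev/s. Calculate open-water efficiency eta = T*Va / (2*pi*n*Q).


Formula: eta = T * Va / (2 * pi * n * Q)
Step 1 — numerator = T * Va = 161995 * 6.55 = 1061067.25
Step 2 — 2 * pi * n = 2 * pi * 4.79 = 30.096458
Step 3 — denominator = 30.096458 * 81101 = 2440852.84
Step 4 — eta = 1061067.25 / 2440852.84 ≈ 0.43471 (5 s.f.)

0.43471


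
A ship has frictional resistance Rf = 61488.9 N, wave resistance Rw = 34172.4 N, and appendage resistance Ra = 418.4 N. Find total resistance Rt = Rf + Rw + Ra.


Formula: Rt = Rf + Rw + Ra
Substituting: Rt = 61488.9 + 34172.4 + 418.4
Result: Rt = 96079.7 N

96079.7 N


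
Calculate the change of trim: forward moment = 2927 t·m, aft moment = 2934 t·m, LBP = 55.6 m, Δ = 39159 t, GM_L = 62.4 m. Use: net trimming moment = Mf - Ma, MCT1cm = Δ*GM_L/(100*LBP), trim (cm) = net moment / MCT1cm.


Formula: net trimming moment = Mf - Ma; MCT1cm = Δ*GM_L/(100*LBP); trim = net moment / MCT1cm
Step 1 — net trimming moment = 2927 - 2934 = -7 t·m
Step 2 — MCT1cm = 39159 * 62.4 / (100 * 55.6) = 439.4823 t·m/cm
Step 3 — trim = -7 / 439.4823 ≈ -0.015928 cm (5 s.f.)

-0.015928 cm


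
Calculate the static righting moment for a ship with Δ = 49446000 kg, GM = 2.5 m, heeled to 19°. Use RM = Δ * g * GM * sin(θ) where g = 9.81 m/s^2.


Formula: GZ = GM * sin(theta); RM = disp * g * GZ
Step 1 — GZ = 2.5 * sin(19°) = 2.5 * 0.325568 = 0.81392 m
Step 2 — RM = 49446000 * 9.81 * 0.81392 ≈ 394800000 N·m (5 s.f.)

394800000 N·m


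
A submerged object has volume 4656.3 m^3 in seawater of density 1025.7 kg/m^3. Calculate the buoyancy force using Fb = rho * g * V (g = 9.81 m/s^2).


Formula: Fb = rho * g * V
Substituting: Fb = 1025.7 * 9.81 * 4656.3
Intermediate: 1025.7 * 9.81 = 10062.117
Result: Fb = 10062.117 * 4656.3 ≈ 46852000 N (5 s.f.)

46852000 N


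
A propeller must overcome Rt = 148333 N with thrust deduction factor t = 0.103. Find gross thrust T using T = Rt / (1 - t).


Formula: T = Rt / (1 - t)
Step 1 — (1 - t) = 1 - 0.103 = 0.897
Step 2 — T = 148333 / 0.897 ≈ 165370 N (5 s.f.)

165370 N


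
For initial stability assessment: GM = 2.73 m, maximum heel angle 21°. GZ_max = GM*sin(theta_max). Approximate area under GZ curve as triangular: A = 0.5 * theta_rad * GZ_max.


Formula: GZ_max = GM * sin(theta); Area = 0.5 * theta_rad * GZ_max
Step 1 — GZ_max = 2.73 * sin(21°) = 2.73 * 0.358368 = 0.978345 m
Step 2 — theta_rad = 21 * pi/180 = 0.366519 rad
Step 3 — Area = 0.5 * 0.366519 * 0.978345 ≈ 0.17929 m·rad (5 s.f.)

0.17929 m·rad


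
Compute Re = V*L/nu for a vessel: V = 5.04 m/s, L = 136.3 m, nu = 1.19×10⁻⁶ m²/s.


Formula: Re = V * L / nu
Step 1 — V * L = 5.04 * 136.3 = 686.952 m^2/s
Step 2 — Re = 686.952 / 1.19e-6 = 5.77e+08

5.77e+08


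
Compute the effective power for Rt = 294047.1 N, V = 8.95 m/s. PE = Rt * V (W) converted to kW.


Formula: PE = Rt * V / 1000 (kW)
Step 1 — PE (W) = 294047.1 * 8.95 = 2631721.545 W
Step 2 — PE (kW) = 2631721.545 / 1000 ≈ 2631.7 kW (5 s.f.)

2631.7 kW


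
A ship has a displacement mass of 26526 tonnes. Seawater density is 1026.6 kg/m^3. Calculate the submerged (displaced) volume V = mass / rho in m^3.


Formula: V = mass / rho
Step 1 — convert tonnes to kg: 26526 t * 1000 = 26526000 kg
Step 2 — V = 26526000 / 1026.6 ≈ 25839 m^3 (5 s.f.)

25839 m^3


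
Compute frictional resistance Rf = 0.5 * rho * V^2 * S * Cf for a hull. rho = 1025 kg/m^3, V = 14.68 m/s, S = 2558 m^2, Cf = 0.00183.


Formula: Rf = 0.5 * rho * V^2 * S * Cf
Step 1 — V^2 = 14.68^2 = 215.5024
Step 2 — 0.5 * rho * V^2 = 0.5 * 1025 * 215.5024 = 110444.98
Step 3 — Rf = 110444.98 * 2558 * 0.00183 ≈ 517010 N (5 s.f.)

517010 N


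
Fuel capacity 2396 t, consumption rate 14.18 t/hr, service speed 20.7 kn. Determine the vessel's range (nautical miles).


Formula: endurance = fuel / rate; range = endurance * speed
Step 1 — endurance = 2396 / 14.18 = 168.9704 hours
Step 2 — range = 168.9704 * 20.7 ≈ 3497.7 nautical miles (5 s.f.)

3497.7 NM


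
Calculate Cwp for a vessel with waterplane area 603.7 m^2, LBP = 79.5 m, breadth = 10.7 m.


Formula: Cwp = Aw / (L * B)
Step 1 — L * B = 79.5 * 10.7 = 850.65 m^2
Step 2 — Cwp = 603.7 / 850.65 ≈ 0.70969 (5 s.f.)

0.70969


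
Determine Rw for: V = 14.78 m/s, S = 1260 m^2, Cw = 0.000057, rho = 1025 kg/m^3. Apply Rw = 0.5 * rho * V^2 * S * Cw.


Formula: Rw = 0.5 * rho * V^2 * S * Cw
Step 1 — V^2 = 14.78^2 = 218.4484
Step 2 — 0.5 * rho * V^2 = 0.5 * 1025 * 218.4484 = 111954.805
Step 3 — Rw = 111954.805 * 1260 * 0.000057 ≈ 8040.6 N (5 s.f.)

8040.6 N


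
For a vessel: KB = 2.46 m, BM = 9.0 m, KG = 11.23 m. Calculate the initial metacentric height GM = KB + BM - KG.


Formula: GM = KB + BM - KG
Step 1 — KM = KB + BM = 2.46 + 9.0 = 11.46 m
Step 2 — GM = KM - KG = 11.46 - 11.23 = 0.23 m

0.23 m


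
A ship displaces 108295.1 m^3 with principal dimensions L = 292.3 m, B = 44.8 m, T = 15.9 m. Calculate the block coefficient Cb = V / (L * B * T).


Formula: Cb = V / (L * B * T)
Step 1 — L * B * T = 292.3 * 44.8 * 15.9 = 208211.136 m^3
Step 2 — Cb = 108295.1 / 208211.136 ≈ 0.52012 (5 s.f.)

0.52012


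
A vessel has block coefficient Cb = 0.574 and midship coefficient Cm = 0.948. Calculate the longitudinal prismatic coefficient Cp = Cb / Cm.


Formula: Cp = Cb / Cm
Substituting: Cp = 0.574 / 0.948
Result: Cp ≈ 0.60549 (5 s.f.)

0.60549


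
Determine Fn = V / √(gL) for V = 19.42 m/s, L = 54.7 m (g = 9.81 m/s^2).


Formula: Fn = V / sqrt(g * L)
Step 1 — g * L = 9.81 * 54.7 = 536.607
Step 2 — sqrt(g * L) = sqrt(536.607) = 23.164779
Step 3 — Fn = 19.42 / 23.164779 ≈ 0.83834 (5 s.f.)

0.83834


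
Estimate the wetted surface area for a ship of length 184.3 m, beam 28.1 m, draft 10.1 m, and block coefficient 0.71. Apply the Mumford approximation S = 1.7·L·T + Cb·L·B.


Formula: S = 1.7*L*T + V/T with V = Cb*L*B*T, i.e. S = L * (1.7*T + Cb*B)
Step 1 — 1.7*T = 1.7 * 10.1 = 17.17 m
Step 2 — Cb*B = 0.71 * 28.1 = 19.951 m
Step 3 — 1.7*T + Cb*B = 17.17 + 19.951 = 37.121 m
Step 4 — S = 184.3 * 37.121 ≈ 6841.4 m^2 (5 s.f.)

6841.4 m^2


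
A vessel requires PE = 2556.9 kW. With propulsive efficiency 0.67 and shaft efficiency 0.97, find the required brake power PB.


Formula: PB = PE / (eta_D * eta_S)
Step 1 — combined efficiency = eta_D * eta_S = 0.67 * 0.97 = 0.6499
Step 2 — PB = 2556.9 / 0.6499 ≈ 3934.3 kW (5 s.f.)

3934.3 kW


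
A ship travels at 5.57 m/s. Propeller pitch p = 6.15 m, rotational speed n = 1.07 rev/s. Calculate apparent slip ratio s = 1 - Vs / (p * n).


Formula: s = 1 - Vs / (p * n)
Step 1 — p * n = 6.15 * 1.07 = 6.5805
Step 2 — Vs / (p*n) = 5.57 / 6.5805 = 0.84644 (6 d.p.)
Step 3 — s = 1 - 0.84644 = 0.15356

0.15356


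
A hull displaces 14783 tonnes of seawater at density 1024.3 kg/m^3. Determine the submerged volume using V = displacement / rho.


Formula: V = mass / rho
Step 1 — convert tonnes to kg: 14783 t * 1000 = 14783000 kg
Step 2 — V = 14783000 / 1024.3 ≈ 14432 m^3 (5 s.f.)

14432 m^3


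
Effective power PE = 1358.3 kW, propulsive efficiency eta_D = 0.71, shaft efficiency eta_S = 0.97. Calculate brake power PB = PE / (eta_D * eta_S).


Formula: PB = PE / (eta_D * eta_S)
Step 1 — combined efficiency = eta_D * eta_S = 0.71 * 0.97 = 0.6887
Step 2 — PB = 1358.3 / 0.6887 ≈ 1972.3 kW (5 s.f.)

1972.3 kW


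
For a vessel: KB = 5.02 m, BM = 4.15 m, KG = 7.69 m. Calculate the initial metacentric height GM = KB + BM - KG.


Formula: GM = KB + BM - KG
Step 1 — KM = KB + BM = 5.02 + 4.15 = 9.17 m
Step 2 — GM = KM - KG = 9.17 - 7.69 = 1.48 m

1.48 m


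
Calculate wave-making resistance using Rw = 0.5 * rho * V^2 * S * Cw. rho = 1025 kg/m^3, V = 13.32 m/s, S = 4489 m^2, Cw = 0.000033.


Formula: Rw = 0.5 * rho * V^2 * S * Cw
Step 1 — V^2 = 13.32^2 = 177.4224
Step 2 — 0.5 * rho * V^2 = 0.5 * 1025 * 177.4224 = 90928.98
Step 3 — Rw = 90928.98 * 4489 * 0.000033 ≈ 13470 N (5 s.f.)

13470 N


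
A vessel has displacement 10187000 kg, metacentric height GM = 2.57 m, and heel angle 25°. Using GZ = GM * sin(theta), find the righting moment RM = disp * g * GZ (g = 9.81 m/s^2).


Formula: GZ = GM * sin(theta); RM = disp * g * GZ
Step 1 — GZ = 2.57 * sin(25°) = 2.57 * 0.422618 = 1.086128 m
Step 2 — RM = 10187000 * 9.81 * 1.086128 ≈ 108540000 N·m (5 s.f.)

108540000 N·m


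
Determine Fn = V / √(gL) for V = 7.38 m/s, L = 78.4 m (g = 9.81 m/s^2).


Formula: Fn = V / sqrt(g * L)
Step 1 — g * L = 9.81 * 78.4 = 769.104
Step 2 — sqrt(g * L) = sqrt(769.104) = 27.732724
Step 3 — Fn = 7.38 / 27.732724 ≈ 0.26611 (5 s.f.)

0.26611


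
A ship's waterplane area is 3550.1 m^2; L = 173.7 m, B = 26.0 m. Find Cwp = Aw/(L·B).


Formula: Cwp = Aw / (L * B)
Step 1 — L * B = 173.7 * 26.0 = 4516.2 m^2
Step 2 — Cwp = 3550.1 / 4516.2 ≈ 0.78608 (5 s.f.)

0.78608


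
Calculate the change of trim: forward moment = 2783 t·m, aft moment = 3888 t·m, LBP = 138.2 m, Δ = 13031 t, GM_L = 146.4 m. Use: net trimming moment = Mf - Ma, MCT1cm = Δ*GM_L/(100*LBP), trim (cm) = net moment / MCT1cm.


Formula: net trimming moment = Mf - Ma; MCT1cm = Δ*GM_L/(100*LBP); trim = net moment / MCT1cm
Step 1 — net trimming moment = 2783 - 3888 = -1105 t·m
Step 2 — MCT1cm = 13031 * 146.4 / (100 * 138.2) = 138.0419 t·m/cm
Step 3 — trim = -1105 / 138.0419 ≈ -8.0048 cm (5 s.f.)

-8.0048 cm


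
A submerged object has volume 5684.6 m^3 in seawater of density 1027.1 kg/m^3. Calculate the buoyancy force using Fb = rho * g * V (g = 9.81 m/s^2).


Formula: Fb = rho * g * V
Substituting: Fb = 1027.1 * 9.81 * 5684.6
Intermediate: 1027.1 * 9.81 = 10075.851
Result: Fb = 10075.851 * 5684.6 ≈ 57277000 N (5 s.f.)

57277000 N


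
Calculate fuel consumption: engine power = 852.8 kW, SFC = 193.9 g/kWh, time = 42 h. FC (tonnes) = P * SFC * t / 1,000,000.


Formula: FC (tonnes) = P * SFC * t / 1,000,000
Step 1 — P * SFC * t = 852.8 * 193.9 * 42 = 6945032.64 g
Step 2 — FC (tonnes) = 6945032.64 / 1,000,000 ≈ 6.9450 tonnes (5 s.f.)

6.9450 tonnes


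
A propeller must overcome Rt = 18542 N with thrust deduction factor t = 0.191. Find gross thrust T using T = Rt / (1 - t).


Formula: T = Rt / (1 - t)
Step 1 — (1 - t) = 1 - 0.191 = 0.809
Step 2 — T = 18542 / 0.809 ≈ 22920 N (5 s.f.)

22920 N


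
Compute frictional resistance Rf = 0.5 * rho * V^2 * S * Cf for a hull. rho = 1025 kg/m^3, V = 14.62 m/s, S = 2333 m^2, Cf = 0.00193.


Formula: Rf = 0.5 * rho * V^2 * S * Cf
Step 1 — V^2 = 14.62^2 = 213.7444
Step 2 — 0.5 * rho * V^2 = 0.5 * 1025 * 213.7444 = 109544.005
Step 3 — Rf = 109544.005 * 2333 * 0.00193 ≈ 493240 N (5 s.f.)

493240 N


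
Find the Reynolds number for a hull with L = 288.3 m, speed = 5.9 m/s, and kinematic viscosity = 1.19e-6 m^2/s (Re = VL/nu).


Formula: Re = V * L / nu
Step 1 — V * L = 5.9 * 288.3 = 1700.97 m^2/s
Step 2 — Re = 1700.97 / 1.19e-6 = 1.43e+09

1.43e+09


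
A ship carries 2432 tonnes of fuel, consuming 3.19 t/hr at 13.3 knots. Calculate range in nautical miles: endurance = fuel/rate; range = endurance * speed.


Formula: endurance = fuel / rate; range = endurance * speed
Step 1 — endurance = 2432 / 3.19 = 762.3824 hours
Step 2 — range = 762.3824 * 13.3 ≈ 10140 nautical miles (5 s.f.)

10140 NM


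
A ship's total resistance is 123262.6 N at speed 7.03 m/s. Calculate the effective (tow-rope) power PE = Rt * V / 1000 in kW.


Formula: PE = Rt * V / 1000 (kW)
Step 1 — PE (W) = 123262.6 * 7.03 = 866536.078 W
Step 2 — PE (kW) = 866536.078 / 1000 ≈ 866.54 kW (5 s.f.)

866.54 kW


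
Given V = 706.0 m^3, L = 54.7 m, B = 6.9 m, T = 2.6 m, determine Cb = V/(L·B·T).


Formula: Cb = V / (L * B * T)
Step 1 — L * B * T = 54.7 * 6.9 * 2.6 = 981.318 m^3
Step 2 — Cb = 706.0 / 981.318 ≈ 0.71944 (5 s.f.)

0.71944


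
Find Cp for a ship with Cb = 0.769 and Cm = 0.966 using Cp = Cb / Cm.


Formula: Cp = Cb / Cm
Substituting: Cp = 0.769 / 0.966
Result: Cp ≈ 0.79607 (5 s.f.)

0.79607


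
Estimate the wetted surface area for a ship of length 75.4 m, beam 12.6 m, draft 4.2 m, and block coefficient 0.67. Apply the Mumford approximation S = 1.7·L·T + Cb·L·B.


Formula: S = 1.7*L*T + V/T with V = Cb*L*B*T, i.e. S = L * (1.7*T + Cb*B)
Step 1 — 1.7*T = 1.7 * 4.2 = 7.14 m
Step 2 — Cb*B = 0.67 * 12.6 = 8.442 m
Step 3 — 1.7*T + Cb*B = 7.14 + 8.442 = 15.582 m
Step 4 — S = 75.4 * 15.582 ≈ 1174.9 m^2 (5 s.f.)

1174.9 m^2


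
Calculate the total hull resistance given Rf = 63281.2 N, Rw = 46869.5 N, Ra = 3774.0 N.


Formula: Rt = Rf + Rw + Ra
Substituting: Rt = 63281.2 + 46869.5 + 3774.0
Result: Rt = 113924.7 N

113924.7 N


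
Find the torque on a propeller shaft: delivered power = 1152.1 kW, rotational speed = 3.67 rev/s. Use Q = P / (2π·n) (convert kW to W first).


Formula: Q = P_W / (2 * pi * n)
Step 1 — P_W = 1152.1 kW * 1000 = 1152100.0 W
Step 2 — 2 * pi * n = 2 * pi * 3.67 = 23.05929
Step 3 — Q = 1152100.0 / 23.05929 ≈ 49963 N·m (5 s.f.)

49963 N·m


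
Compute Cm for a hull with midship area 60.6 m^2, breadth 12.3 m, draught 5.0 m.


Formula: Cm = Am / (B * T)
Step 1 — B * T = 12.3 * 5.0 = 61.5 m^2
Step 2 — Cm = 60.6 / 61.5 ≈ 0.98537 (5 s.f.)

0.98537


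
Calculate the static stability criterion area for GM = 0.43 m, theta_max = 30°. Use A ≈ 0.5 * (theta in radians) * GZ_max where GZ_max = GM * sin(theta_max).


Formula: GZ_max = GM * sin(theta); Area = 0.5 * theta_rad * GZ_max
Step 1 — GZ_max = 0.43 * sin(30°) = 0.43 * 0.5 = 0.215 m
Step 2 — theta_rad = 30 * pi/180 = 0.523599 rad
Step 3 — Area = 0.5 * 0.523599 * 0.215 ≈ 0.056287 m·rad (5 s.f.)

0.056287 m·rad


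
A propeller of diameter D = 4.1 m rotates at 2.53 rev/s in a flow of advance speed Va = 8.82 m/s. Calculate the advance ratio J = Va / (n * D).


Formula: J = Va / (n * D)
Step 1 — n * D = 2.53 * 4.1 = 10.373
Step 2 — J = 8.82 / 10.373 ≈ 0.85028 (5 s.f.)

0.85028


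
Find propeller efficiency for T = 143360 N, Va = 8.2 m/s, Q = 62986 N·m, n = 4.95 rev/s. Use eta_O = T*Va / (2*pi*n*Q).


Formula: eta = T * Va / (2 * pi * n * Q)
Step 1 — numerator = T * Va = 143360 * 8.2 = 1175552.0
Step 2 — 2 * pi * n = 2 * pi * 4.95 = 31.101767
Step 3 — denominator = 31.101767 * 62986 = 1958975.9
Step 4 — eta = 1175552.0 / 1958975.9 ≈ 0.60008 (5 s.f.)

0.60008


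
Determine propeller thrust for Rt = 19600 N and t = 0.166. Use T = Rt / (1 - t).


Formula: T = Rt / (1 - t)
Step 1 — (1 - t) = 1 - 0.166 = 0.834
Step 2 — T = 19600 / 0.834 ≈ 23501 N (5 s.f.)

23501 N


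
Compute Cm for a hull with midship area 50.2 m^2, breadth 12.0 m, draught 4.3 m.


Formula: Cm = Am / (B * T)
Step 1 — B * T = 12.0 * 4.3 = 51.6 m^2
Step 2 — Cm = 50.2 / 51.6 ≈ 0.97287 (5 s.f.)

0.97287


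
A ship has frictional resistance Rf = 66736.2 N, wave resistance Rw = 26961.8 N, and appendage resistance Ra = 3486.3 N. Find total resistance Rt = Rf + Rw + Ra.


Formula: Rt = Rf + Rw + Ra
Substituting: Rt = 66736.2 + 26961.8 + 3486.3
Result: Rt = 97184.3 N

97184.3 N


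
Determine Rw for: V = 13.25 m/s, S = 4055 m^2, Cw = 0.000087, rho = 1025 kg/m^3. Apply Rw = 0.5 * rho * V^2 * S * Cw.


Formula: Rw = 0.5 * rho * V^2 * S * Cw
Step 1 — V^2 = 13.25^2 = 175.5625
Step 2 — 0.5 * rho * V^2 = 0.5 * 1025 * 175.5625 = 89975.78125
Step 3 — Rw = 89975.78125 * 4055 * 0.000087 ≈ 31742 N (5 s.f.)

31742 N


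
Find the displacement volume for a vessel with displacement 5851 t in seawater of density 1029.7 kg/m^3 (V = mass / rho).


Formula: V = mass / rho
Step 1 — convert tonnes to kg: 5851 t * 1000 = 5851000 kg
Step 2 — V = 5851000 / 1029.7 ≈ 5682.2 m^3 (5 s.f.)

5682.2 m^3


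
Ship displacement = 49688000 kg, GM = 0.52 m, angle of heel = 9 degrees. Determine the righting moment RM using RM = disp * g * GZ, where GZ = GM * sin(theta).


Formula: GZ = GM * sin(theta); RM = disp * g * GZ
Step 1 — GZ = 0.52 * sin(9°) = 0.52 * 0.156434 = 0.081346 m
Step 2 — RM = 49688000 * 9.81 * 0.081346 ≈ 39651000 N·m (5 s.f.)

39651000 N·m


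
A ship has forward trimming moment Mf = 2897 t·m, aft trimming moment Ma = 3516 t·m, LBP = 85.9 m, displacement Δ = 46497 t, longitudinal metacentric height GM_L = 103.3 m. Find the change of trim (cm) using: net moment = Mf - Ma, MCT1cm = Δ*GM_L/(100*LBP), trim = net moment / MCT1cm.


Formula: net trimming moment = Mf - Ma; MCT1cm = Δ*GM_L/(100*LBP); trim = net moment / MCT1cm
Step 1 — net trimming moment = 2897 - 3516 = -619 t·m
Step 2 — MCT1cm = 46497 * 103.3 / (100 * 85.9) = 559.1548 t·m/cm
Step 3 — trim = -619 / 559.1548 ≈ -1.1070 cm (5 s.f.)

-1.1070 cm


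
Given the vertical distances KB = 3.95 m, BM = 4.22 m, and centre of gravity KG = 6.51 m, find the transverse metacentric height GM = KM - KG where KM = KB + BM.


Formula: GM = KB + BM - KG
Step 1 — KM = KB + BM = 3.95 + 4.22 = 8.17 m
Step 2 — GM = KM - KG = 8.17 - 6.51 = 1.66 m

1.66 m


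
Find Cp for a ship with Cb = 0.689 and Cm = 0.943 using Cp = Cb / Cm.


Formula: Cp = Cb / Cm
Substituting: Cp = 0.689 / 0.943
Result: Cp ≈ 0.73065 (5 s.f.)

0.73065


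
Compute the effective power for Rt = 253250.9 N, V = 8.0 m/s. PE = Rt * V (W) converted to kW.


Formula: PE = Rt * V / 1000 (kW)
Step 1 — PE (W) = 253250.9 * 8.0 = 2026007.2 W
Step 2 — PE (kW) = 2026007.2 / 1000 ≈ 2026.0 kW (5 s.f.)

2026.0 kW


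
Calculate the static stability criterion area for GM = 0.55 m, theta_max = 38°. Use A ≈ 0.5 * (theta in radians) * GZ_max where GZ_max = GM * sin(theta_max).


Formula: GZ_max = GM * sin(theta); Area = 0.5 * theta_rad * GZ_max
Step 1 — GZ_max = 0.55 * sin(38°) = 0.55 * 0.615661 = 0.338614 m
Step 2 — theta_rad = 38 * pi/180 = 0.663225 rad
Step 3 — Area = 0.5 * 0.663225 * 0.338614 ≈ 0.11229 m·rad (5 s.f.)

0.11229 m·rad


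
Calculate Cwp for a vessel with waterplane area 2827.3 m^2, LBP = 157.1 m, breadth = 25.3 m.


Formula: Cwp = Aw / (L * B)
Step 1 — L * B = 157.1 * 25.3 = 3974.63 m^2
Step 2 — Cwp = 2827.3 / 3974.63 ≈ 0.71134 (5 s.f.)

0.71134


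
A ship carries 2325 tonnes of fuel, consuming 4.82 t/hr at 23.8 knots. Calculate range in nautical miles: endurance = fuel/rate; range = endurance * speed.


Formula: endurance = fuel / rate; range = endurance * speed
Step 1 — endurance = 2325 / 4.82 = 482.3651 hours
Step 2 — range = 482.3651 * 23.8 ≈ 11480 nautical miles (5 s.f.)

11480 NM


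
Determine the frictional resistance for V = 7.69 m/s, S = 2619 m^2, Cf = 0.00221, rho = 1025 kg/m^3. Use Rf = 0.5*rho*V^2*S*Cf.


Formula: Rf = 0.5 * rho * V^2 * S * Cf
Step 1 — V^2 = 7.69^2 = 59.1361
Step 2 — 0.5 * rho * V^2 = 0.5 * 1025 * 59.1361 = 30307.25125
Step 3 — Rf = 30307.25125 * 2619 * 0.00221 ≈ 175420 N (5 s.f.)

175420 N


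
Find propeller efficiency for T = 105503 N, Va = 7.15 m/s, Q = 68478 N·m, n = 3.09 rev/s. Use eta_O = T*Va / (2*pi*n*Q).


Formula: eta = T * Va / (2 * pi * n * Q)
Step 1 — numerator = T * Va = 105503 * 7.15 = 754346.45
Step 2 — 2 * pi * n = 2 * pi * 3.09 = 19.415043
Step 3 — denominator = 19.415043 * 68478 = 1329503.31
Step 4 — eta = 754346.45 / 1329503.31 ≈ 0.56739 (5 s.f.)

0.56739


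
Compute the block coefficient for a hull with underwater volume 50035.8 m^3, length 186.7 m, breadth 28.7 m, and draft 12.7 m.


Formula: Cb = V / (L * B * T)
Step 1 — L * B * T = 186.7 * 28.7 * 12.7 = 68050.283 m^3
Step 2 — Cb = 50035.8 / 68050.283 ≈ 0.73528 (5 s.f.)

0.73528


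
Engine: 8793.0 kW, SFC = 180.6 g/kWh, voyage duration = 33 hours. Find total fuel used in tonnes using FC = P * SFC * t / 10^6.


Formula: FC (tonnes) = P * SFC * t / 1,000,000
Step 1 — P * SFC * t = 8793.0 * 180.6 * 33 = 52404521.4 g
Step 2 — FC (tonnes) = 52404521.4 / 1,000,000 ≈ 52.405 tonnes (5 s.f.)

52.405 tonnes


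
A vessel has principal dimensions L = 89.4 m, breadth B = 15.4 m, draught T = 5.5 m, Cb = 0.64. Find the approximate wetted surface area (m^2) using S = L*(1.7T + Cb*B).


Formula: S = 1.7*L*T + V/T with V = Cb*L*B*T, i.e. S = L * (1.7*T + Cb*B)
Step 1 — 1.7*T = 1.7 * 5.5 = 9.35 m
Step 2 — Cb*B = 0.64 * 15.4 = 9.856 m
Step 3 — 1.7*T + Cb*B = 9.35 + 9.856 = 19.206 m
Step 4 — S = 89.4 * 19.206 ≈ 1717.0 m^2 (5 s.f.)

1717.0 m^2


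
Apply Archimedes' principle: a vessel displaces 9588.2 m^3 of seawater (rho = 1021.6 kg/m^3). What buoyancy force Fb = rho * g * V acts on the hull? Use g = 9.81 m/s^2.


Formula: Fb = rho * g * V
Substituting: Fb = 1021.6 * 9.81 * 9588.2
Intermediate: 1021.6 * 9.81 = 10021.896
Result: Fb = 10021.896 * 9588.2 ≈ 96092000 N (5 s.f.)

96092000 N


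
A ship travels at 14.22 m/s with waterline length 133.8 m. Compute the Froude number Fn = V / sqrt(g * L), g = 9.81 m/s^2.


Formula: Fn = V / sqrt(g * L)
Step 1 — g * L = 9.81 * 133.8 = 1312.578
Step 2 — sqrt(g * L) = sqrt(1312.578) = 36.229518
Step 3 — Fn = 14.22 / 36.229518 ≈ 0.39250 (5 s.f.)

0.39250


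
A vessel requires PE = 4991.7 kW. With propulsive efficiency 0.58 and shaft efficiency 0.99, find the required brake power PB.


Formula: PB = PE / (eta_D * eta_S)
Step 1 — combined efficiency = eta_D * eta_S = 0.58 * 0.99 = 0.5742
Step 2 — PB = 4991.7 / 0.5742 ≈ 8693.3 kW (5 s.f.)

8693.3 kW


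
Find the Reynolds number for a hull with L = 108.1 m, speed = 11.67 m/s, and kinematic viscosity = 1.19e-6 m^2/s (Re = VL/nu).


Formula: Re = V * L / nu
Step 1 — V * L = 11.67 * 108.1 = 1261.527 m^2/s
Step 2 — Re = 1261.527 / 1.19e-6 = 1.06e+09

1.06e+09


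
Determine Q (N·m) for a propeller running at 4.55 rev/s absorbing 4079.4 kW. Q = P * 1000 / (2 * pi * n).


Formula: Q = P_W / (2 * pi * n)
Step 1 — P_W = 4079.4 kW * 1000 = 4079400.0 W
Step 2 — 2 * pi * n = 2 * pi * 4.55 = 28.588493
Step 3 — Q = 4079400.0 / 28.588493 ≈ 142690 N·m (5 s.f.)

142690 N·m


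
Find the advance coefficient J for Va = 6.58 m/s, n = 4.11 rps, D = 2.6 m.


Formula: J = Va / (n * D)
Step 1 — n * D = 4.11 * 2.6 = 10.686
Step 2 — J = 6.58 / 10.686 ≈ 0.61576 (5 s.f.)

0.61576


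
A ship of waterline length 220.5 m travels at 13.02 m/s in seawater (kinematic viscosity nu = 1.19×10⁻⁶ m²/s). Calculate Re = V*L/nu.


Formula: Re = V * L / nu
Step 1 — V * L = 13.02 * 220.5 = 2870.91 m^2/s
Step 2 — Re = 2870.91 / 1.19e-6 = 2.41e+09

2.41e+09


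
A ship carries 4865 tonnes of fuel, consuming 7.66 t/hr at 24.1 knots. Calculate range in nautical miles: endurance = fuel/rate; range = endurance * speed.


Formula: endurance = fuel / rate; range = endurance * speed
Step 1 — endurance = 4865 / 7.66 = 635.1175 hours
Step 2 — range = 635.1175 * 24.1 ≈ 15306 nautical miles (5 s.f.)

15306 NM


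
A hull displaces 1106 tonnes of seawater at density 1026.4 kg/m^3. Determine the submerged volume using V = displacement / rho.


Formula: V = mass / rho
Step 1 — convert tonnes to kg: 1106 t * 1000 = 1106000 kg
Step 2 — V = 1106000 / 1026.4 ≈ 1077.6 m^3 (5 s.f.)

1077.6 m^3


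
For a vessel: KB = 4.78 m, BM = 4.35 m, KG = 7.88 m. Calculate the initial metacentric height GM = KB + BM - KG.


Formula: GM = KB + BM - KG
Step 1 — KM = KB + BM = 4.78 + 4.35 = 9.13 m
Step 2 — GM = KM - KG = 9.13 - 7.88 = 1.25 m

1.25 m


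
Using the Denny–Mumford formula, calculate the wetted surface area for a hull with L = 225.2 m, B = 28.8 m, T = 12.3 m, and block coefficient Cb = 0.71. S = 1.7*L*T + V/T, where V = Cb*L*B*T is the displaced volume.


Formula: S = 1.7*L*T + V/T with V = Cb*L*B*T, i.e. S = L * (1.7*T + Cb*B)
Step 1 — 1.7*T = 1.7 * 12.3 = 20.91 m
Step 2 — Cb*B = 0.71 * 28.8 = 20.448 m
Step 3 — 1.7*T + Cb*B = 20.91 + 20.448 = 41.358 m
Step 4 — S = 225.2 * 41.358 ≈ 9313.8 m^2 (5 s.f.)

9313.8 m^2


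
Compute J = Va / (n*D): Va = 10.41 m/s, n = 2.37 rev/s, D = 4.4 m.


Formula: J = Va / (n * D)
Step 1 — n * D = 2.37 * 4.4 = 10.428
Step 2 — J = 10.41 / 10.428 ≈ 0.99827 (5 s.f.)

0.99827


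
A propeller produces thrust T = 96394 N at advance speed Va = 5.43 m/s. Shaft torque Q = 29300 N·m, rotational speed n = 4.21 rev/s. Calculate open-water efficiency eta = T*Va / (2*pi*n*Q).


Formula: eta = T * Va / (2 * pi * n * Q)
Step 1 — numerator = T * Va = 96394 * 5.43 = 523419.42
Step 2 — 2 * pi * n = 2 * pi * 4.21 = 26.45221
Step 3 — denominator = 26.45221 * 29300 = 775049.75
Step 4 — eta = 523419.42 / 775049.75 ≈ 0.67534 (5 s.f.)

0.67534


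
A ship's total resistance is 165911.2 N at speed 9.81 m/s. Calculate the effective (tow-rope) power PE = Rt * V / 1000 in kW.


Formula: PE = Rt * V / 1000 (kW)
Step 1 — PE (W) = 165911.2 * 9.81 = 1627588.872 W
Step 2 — PE (kW) = 1627588.872 / 1000 ≈ 1627.6 kW (5 s.f.)

1627.6 kW
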